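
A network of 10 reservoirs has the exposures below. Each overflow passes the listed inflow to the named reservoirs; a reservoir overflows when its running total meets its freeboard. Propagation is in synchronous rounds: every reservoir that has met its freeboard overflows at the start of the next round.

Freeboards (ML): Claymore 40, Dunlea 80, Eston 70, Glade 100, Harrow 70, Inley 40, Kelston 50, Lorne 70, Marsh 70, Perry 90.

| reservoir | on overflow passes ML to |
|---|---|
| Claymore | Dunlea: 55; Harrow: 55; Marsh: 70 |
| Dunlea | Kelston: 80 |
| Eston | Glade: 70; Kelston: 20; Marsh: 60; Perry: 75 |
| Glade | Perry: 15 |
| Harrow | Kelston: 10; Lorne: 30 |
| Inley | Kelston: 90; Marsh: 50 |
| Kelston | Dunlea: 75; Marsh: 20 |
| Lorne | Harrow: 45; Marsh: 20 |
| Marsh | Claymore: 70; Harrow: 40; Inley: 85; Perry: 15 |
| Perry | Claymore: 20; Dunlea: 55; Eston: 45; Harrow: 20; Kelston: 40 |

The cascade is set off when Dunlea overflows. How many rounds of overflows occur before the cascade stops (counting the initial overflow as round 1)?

Round 1 — Dunlea overflows (initial).
  Kelston: +80 → 80 ≥ 50
Round 2 — Kelston overflows.
  Marsh: +20 → 20 < 70
No further overflows.

2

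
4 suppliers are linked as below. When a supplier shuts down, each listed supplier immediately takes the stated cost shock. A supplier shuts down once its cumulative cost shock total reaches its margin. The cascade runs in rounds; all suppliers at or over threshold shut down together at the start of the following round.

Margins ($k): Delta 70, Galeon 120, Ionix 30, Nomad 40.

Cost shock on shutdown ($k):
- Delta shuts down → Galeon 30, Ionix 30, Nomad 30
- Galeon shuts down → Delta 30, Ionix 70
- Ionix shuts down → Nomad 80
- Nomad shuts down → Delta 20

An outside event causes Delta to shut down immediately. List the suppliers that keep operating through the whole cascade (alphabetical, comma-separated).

Galeon

Round 1 — Delta shuts down (initial).
  Galeon: +30 → 30 < 120
  Ionix: +30 → 30 ≥ 30
  Nomad: +30 → 30 < 40
Round 2 — Ionix shuts down.
  Nomad: +80 → 110 ≥ 40
Round 3 — Nomad shuts down.
No further shutdowns.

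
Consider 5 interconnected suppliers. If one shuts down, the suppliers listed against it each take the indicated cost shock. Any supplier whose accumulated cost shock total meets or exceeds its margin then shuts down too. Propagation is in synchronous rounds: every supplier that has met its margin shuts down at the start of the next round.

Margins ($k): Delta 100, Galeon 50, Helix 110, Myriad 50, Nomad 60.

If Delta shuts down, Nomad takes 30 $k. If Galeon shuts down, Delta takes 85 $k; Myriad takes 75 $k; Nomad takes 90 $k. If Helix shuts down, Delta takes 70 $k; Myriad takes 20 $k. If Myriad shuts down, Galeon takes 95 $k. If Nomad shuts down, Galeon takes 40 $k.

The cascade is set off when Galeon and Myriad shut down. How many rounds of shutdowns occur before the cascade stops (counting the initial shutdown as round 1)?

Round 1 — Galeon, Myriad shut down (initial).
  Delta: +85 → 85 < 100
  Nomad: +90 → 90 ≥ 60
Round 2 — Nomad shuts down.
No further shutdowns.

2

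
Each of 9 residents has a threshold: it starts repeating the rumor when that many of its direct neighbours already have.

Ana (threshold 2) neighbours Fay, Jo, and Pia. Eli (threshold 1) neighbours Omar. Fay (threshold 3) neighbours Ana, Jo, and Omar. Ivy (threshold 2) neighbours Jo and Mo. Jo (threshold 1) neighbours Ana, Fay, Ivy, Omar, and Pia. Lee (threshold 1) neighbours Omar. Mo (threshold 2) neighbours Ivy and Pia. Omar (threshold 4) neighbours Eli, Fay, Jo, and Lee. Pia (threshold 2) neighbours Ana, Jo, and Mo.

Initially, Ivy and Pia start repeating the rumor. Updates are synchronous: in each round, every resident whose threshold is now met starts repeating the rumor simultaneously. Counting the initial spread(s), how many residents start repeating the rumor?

5

Round 1 — Ivy, Pia start repeating the rumor (initial).
Round 2 — checking thresholds:
  Ana: 1 of 3 neighbours < 2, holds.
  Jo: 2 of 5 neighbours ≥ 1, starts repeating the rumor.
  Mo: 2 of 2 neighbours ≥ 2, starts repeating the rumor.
Round 3 — checking thresholds:
  Ana: 2 of 3 neighbours ≥ 2, starts repeating the rumor.
  Fay: 1 of 3 neighbours < 3, holds.
  Omar: 1 of 4 neighbours < 4, holds.
Round 4 — no new spreads; cascade stops.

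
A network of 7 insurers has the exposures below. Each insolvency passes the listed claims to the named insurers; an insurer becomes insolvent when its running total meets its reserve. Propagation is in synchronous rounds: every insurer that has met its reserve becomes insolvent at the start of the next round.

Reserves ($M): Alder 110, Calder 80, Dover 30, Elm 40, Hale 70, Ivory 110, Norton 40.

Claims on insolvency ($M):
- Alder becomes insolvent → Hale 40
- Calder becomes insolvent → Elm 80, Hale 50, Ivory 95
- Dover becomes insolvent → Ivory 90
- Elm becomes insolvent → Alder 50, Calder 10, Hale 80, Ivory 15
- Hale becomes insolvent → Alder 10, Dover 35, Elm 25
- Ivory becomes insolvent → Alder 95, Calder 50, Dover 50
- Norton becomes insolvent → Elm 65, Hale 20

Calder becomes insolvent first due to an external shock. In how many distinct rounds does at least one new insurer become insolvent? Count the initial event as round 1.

4

Round 1 — Calder becomes insolvent (initial).
  Elm: +80 → 80 ≥ 40
  Hale: +50 → 50 < 70
  Ivory: +95 → 95 < 110
Round 2 — Elm becomes insolvent.
  Alder: +50 → 50 < 110
  Hale: +80 → 130 ≥ 70
  Ivory: +15 → 110 ≥ 110
Round 3 — Hale, Ivory become insolvent.
  Alder: +10+95 → 155 ≥ 110
  Dover: +35+50 → 85 ≥ 30
Round 4 — Alder, Dover become insolvent.
No further insolvencies.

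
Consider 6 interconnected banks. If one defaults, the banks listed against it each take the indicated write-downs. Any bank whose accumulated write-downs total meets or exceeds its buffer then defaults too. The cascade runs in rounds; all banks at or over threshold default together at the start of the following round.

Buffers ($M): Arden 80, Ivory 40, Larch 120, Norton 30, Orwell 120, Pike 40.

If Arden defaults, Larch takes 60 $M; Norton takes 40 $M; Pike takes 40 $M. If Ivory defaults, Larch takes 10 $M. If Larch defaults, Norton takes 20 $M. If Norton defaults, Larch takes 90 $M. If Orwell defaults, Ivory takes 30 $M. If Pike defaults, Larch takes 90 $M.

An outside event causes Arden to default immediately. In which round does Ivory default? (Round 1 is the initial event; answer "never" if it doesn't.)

never

Round 1 — Arden defaults (initial).
  Larch: +60 → 60 < 120
  Norton: +40 → 40 ≥ 30
  Pike: +40 → 40 ≥ 40
Round 2 — Norton, Pike default.
  Larch: +90+90 → 240 ≥ 120
Round 3 — Larch defaults.
No further defaults.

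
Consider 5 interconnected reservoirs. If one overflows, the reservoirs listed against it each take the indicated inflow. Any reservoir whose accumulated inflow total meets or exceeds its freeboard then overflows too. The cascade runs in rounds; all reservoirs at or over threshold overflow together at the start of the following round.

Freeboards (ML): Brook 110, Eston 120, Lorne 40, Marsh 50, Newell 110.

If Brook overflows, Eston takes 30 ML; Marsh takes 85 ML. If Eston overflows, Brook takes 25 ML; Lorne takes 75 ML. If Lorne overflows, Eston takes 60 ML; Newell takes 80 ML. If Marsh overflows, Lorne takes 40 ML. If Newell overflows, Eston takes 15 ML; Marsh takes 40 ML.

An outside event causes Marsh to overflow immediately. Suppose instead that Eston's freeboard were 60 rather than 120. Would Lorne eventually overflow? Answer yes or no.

yes

With Eston's freeboard at 60:
Round 1 — Marsh overflows (initial).
  Lorne: +40 → 40 ≥ 40
Round 2 — Lorne overflows.
  Eston: +60 → 60 ≥ 60
  Newell: +80 → 80 < 110
Round 3 — Eston overflows.
  Brook: +25 → 25 < 110
No further overflows.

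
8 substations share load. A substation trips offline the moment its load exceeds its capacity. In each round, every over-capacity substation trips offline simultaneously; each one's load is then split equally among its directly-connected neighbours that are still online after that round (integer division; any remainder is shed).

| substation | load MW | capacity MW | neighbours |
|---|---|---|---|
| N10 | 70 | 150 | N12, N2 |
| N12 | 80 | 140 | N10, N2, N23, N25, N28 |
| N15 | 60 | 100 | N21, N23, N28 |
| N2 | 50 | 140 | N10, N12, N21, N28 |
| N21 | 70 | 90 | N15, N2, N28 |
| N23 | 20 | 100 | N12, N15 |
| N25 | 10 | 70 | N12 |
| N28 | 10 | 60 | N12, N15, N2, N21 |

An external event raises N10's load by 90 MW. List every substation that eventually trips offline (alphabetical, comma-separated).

N10, N12, N15, N2, N21, N23, N28

Round 1 — N10 at 160 > 150. N10 trips offline.
  N10 sheds 160 MW to N12, N2: 80 each.
    N12: 80+80 = 160 > 140
    N2: 50+80 = 130 ≤ 140
Round 2 — N12 trips offline.
  N12 sheds 160 MW to N2, N23, N25, N28: 40 each.
    N2: 130+40 = 170 > 140
    N23: 20+40 = 60 ≤ 100
    N25: 10+40 = 50 ≤ 70
    N28: 10+40 = 50 ≤ 60
Round 3 — N2 trips offline.
  N2 sheds 170 MW to N21, N28: 85 each.
    N21: 70+85 = 155 > 90
    N28: 50+85 = 135 > 60
Round 4 — N21, N28 trip offline.
  N21 sheds 155 MW to N15: 155 each.
    N15: 60+155 = 215 > 100
  N28 sheds 135 MW to N15: 135 each.
    N15: 215+135 = 350 > 100
Round 5 — N15 trips offline.
  N15 sheds 350 MW to N23: 350 each.
    N23: 60+350 = 410 > 100
Round 6 — N23 trips offline.
  N23 sheds 410 MW: no online neighbours, lost.
No further trips.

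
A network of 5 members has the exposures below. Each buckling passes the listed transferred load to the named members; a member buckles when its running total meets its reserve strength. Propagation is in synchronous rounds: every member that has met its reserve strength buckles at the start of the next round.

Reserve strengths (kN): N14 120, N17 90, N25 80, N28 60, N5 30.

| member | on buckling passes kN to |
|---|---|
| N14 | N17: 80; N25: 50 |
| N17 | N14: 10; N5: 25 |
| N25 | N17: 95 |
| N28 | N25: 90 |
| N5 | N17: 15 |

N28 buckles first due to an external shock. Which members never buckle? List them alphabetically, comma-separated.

N14, N5

Round 1 — N28 buckles (initial).
  N25: +90 → 90 ≥ 80
Round 2 — N25 buckles.
  N17: +95 → 95 ≥ 90
Round 3 — N17 buckles.
  N14: +10 → 10 < 120
  N5: +25 → 25 < 30
No further bucklings.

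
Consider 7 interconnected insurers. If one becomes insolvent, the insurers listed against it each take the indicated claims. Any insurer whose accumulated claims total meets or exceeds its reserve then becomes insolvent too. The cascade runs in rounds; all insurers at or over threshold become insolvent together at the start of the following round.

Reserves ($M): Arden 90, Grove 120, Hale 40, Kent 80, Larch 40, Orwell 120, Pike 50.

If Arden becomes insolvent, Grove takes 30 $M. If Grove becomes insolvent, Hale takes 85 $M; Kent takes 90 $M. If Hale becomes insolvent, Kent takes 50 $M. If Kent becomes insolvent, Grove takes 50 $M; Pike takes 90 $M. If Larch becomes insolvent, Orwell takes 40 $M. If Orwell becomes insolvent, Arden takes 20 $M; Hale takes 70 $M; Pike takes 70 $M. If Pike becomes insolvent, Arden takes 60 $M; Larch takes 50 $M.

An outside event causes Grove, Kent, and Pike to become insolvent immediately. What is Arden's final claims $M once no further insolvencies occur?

60

Round 1 — Grove, Kent, Pike become insolvent (initial).
  Arden: +60 → 60 < 90
  Hale: +85 → 85 ≥ 40
  Larch: +50 → 50 ≥ 40
Round 2 — Hale, Larch become insolvent.
  Orwell: +40 → 40 < 120
No further insolvencies.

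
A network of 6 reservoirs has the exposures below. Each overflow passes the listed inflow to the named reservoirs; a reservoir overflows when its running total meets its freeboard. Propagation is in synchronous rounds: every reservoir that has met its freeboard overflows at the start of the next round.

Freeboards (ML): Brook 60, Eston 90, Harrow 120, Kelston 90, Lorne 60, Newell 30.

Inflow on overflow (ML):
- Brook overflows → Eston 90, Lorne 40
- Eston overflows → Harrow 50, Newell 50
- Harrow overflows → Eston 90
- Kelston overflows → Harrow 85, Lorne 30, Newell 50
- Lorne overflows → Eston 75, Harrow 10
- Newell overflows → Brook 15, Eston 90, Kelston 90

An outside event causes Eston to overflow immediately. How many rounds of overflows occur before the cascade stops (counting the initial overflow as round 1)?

4

Round 1 — Eston overflows (initial).
  Harrow: +50 → 50 < 120
  Newell: +50 → 50 ≥ 30
Round 2 — Newell overflows.
  Brook: +15 → 15 < 60
  Kelston: +90 → 90 ≥ 90
Round 3 — Kelston overflows.
  Harrow: +85 → 135 ≥ 120
  Lorne: +30 → 30 < 60
Round 4 — Harrow overflows.
No further overflows.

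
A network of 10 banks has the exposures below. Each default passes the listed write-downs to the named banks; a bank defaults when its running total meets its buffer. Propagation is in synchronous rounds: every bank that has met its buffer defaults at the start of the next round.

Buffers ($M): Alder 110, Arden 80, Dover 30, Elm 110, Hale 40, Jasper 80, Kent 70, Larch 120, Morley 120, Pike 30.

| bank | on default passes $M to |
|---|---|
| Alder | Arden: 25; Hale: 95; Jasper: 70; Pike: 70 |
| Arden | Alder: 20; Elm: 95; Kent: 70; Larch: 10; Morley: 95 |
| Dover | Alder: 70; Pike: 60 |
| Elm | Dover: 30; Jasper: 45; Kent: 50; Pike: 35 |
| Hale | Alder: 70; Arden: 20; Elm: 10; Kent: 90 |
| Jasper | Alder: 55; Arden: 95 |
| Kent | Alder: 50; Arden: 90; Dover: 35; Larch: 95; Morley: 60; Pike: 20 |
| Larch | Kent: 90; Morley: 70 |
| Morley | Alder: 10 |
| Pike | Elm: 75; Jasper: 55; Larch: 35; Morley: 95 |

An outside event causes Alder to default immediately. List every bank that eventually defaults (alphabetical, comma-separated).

Round 1 — Alder defaults (initial).
  Arden: +25 → 25 < 80
  Hale: +95 → 95 ≥ 40
  Jasper: +70 → 70 < 80
  Pike: +70 → 70 ≥ 30
Round 2 — Hale, Pike default.
  Arden: +20 → 45 < 80
  Elm: +10+75 → 85 < 110
  Jasper: +55 → 125 ≥ 80
  Kent: +90 → 90 ≥ 70
  Larch: +35 → 35 < 120
  Morley: +95 → 95 < 120
Round 3 — Jasper, Kent default.
  Arden: +95+90 → 230 ≥ 80
  Dover: +35 → 35 ≥ 30
  Larch: +95 → 130 ≥ 120
  Morley: +60 → 155 ≥ 120
Round 4 — Arden, Dover, Larch, Morley default.
  Elm: +95 → 180 ≥ 110
Round 5 — Elm defaults.
No further defaults.

Alder, Arden, Dover, Elm, Hale, Jasper, Kent, Larch, Morley, Pike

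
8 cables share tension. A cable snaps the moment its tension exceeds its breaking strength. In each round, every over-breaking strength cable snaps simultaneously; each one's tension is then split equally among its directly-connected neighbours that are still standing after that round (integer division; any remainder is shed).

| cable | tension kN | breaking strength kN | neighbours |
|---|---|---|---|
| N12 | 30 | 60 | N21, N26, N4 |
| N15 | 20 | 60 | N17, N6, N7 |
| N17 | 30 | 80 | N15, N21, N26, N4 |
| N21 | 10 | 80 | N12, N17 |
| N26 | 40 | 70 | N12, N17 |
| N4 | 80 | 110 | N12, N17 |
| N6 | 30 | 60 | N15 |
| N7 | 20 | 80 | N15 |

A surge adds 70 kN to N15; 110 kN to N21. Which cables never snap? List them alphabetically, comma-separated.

Round 1 — N15 at 90 > 60; N21 at 120 > 80. N15, N21 snap.
  N15 sheds 90 kN to N17, N6, N7: 30 each.
    N17: 30+30 = 60 ≤ 80
    N6: 30+30 = 60 ≤ 60
    N7: 20+30 = 50 ≤ 80
  N21 sheds 120 kN to N12, N17: 60 each.
    N12: 30+60 = 90 > 60
    N17: 60+60 = 120 > 80
Round 2 — N12, N17 snap.
  N12 sheds 90 kN to N26, N4: 45 each.
    N26: 40+45 = 85 > 70
    N4: 80+45 = 125 > 110
  N17 sheds 120 kN to N26, N4: 60 each.
    N26: 85+60 = 145 > 70
    N4: 125+60 = 185 > 110
Round 3 — N26, N4 snap.
  N26 sheds 145 kN: no online neighbours, lost.
  N4 sheds 185 kN: no online neighbours, lost.
No further breaks.

N6, N7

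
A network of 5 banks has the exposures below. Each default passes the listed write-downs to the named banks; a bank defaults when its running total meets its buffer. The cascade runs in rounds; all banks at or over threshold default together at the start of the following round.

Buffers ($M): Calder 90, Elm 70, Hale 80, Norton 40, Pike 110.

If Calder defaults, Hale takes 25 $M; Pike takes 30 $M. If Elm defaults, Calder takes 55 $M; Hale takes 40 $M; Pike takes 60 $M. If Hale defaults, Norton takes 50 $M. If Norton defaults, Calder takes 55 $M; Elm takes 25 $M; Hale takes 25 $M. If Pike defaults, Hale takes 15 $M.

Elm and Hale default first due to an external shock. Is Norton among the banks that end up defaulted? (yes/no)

Round 1 — Elm, Hale default (initial).
  Calder: +55 → 55 < 90
  Norton: +50 → 50 ≥ 40
  Pike: +60 → 60 < 110
Round 2 — Norton defaults.
  Calder: +55 → 110 ≥ 90
Round 3 — Calder defaults.
  Pike: +30 → 90 < 110
No further defaults.

yes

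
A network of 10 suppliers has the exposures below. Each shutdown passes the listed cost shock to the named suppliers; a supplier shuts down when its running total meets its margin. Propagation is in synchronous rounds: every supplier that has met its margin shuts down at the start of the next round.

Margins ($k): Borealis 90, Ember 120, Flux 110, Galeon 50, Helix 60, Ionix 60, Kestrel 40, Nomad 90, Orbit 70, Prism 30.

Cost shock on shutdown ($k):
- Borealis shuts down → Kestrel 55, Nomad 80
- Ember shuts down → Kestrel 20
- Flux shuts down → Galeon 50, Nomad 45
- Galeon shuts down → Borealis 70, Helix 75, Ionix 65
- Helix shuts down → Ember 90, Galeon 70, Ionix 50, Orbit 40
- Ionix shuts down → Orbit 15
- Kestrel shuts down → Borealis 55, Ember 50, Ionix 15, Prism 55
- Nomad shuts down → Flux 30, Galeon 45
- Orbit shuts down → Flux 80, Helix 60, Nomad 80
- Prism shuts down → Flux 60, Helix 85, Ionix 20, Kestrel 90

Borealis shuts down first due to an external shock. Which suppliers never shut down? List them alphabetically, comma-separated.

Flux, Nomad, Orbit

Round 1 — Borealis shuts down (initial).
  Kestrel: +55 → 55 ≥ 40
  Nomad: +80 → 80 < 90
Round 2 — Kestrel shuts down.
  Ember: +50 → 50 < 120
  Ionix: +15 → 15 < 60
  Prism: +55 → 55 ≥ 30
Round 3 — Prism shuts down.
  Flux: +60 → 60 < 110
  Helix: +85 → 85 ≥ 60
  Ionix: +20 → 35 < 60
Round 4 — Helix shuts down.
  Ember: +90 → 140 ≥ 120
  Galeon: +70 → 70 ≥ 50
  Ionix: +50 → 85 ≥ 60
  Orbit: +40 → 40 < 70
Round 5 — Ember, Galeon, Ionix shut down.
  Orbit: +15 → 55 < 70
No further shutdowns.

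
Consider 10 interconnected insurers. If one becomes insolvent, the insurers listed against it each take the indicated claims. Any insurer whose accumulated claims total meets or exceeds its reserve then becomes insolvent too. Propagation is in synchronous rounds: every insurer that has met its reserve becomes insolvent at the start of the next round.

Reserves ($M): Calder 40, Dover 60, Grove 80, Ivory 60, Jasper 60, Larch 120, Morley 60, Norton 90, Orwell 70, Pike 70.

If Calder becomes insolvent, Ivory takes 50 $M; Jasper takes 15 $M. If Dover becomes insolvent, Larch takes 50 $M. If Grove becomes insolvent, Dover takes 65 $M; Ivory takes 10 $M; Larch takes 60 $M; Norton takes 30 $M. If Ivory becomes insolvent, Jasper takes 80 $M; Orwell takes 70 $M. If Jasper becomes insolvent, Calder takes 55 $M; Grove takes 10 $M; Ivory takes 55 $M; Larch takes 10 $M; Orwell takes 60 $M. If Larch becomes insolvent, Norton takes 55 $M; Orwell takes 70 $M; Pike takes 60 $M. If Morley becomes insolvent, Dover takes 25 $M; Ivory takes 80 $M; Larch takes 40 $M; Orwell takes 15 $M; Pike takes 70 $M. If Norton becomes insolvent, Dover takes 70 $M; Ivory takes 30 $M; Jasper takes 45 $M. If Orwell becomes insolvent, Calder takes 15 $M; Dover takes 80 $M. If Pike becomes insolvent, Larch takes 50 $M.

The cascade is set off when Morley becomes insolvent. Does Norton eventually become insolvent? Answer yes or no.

Round 1 — Morley becomes insolvent (initial).
  Dover: +25 → 25 < 60
  Ivory: +80 → 80 ≥ 60
  Larch: +40 → 40 < 120
  Orwell: +15 → 15 < 70
  Pike: +70 → 70 ≥ 70
Round 2 — Ivory, Pike become insolvent.
  Jasper: +80 → 80 ≥ 60
  Larch: +50 → 90 < 120
  Orwell: +70 → 85 ≥ 70
Round 3 — Jasper, Orwell become insolvent.
  Calder: +55+15 → 70 ≥ 40
  Dover: +80 → 105 ≥ 60
  Grove: +10 → 10 < 80
  Larch: +10 → 100 < 120
Round 4 — Calder, Dover become insolvent.
  Larch: +50 → 150 ≥ 120
Round 5 — Larch becomes insolvent.
  Norton: +55 → 55 < 90
No further insolvencies.

no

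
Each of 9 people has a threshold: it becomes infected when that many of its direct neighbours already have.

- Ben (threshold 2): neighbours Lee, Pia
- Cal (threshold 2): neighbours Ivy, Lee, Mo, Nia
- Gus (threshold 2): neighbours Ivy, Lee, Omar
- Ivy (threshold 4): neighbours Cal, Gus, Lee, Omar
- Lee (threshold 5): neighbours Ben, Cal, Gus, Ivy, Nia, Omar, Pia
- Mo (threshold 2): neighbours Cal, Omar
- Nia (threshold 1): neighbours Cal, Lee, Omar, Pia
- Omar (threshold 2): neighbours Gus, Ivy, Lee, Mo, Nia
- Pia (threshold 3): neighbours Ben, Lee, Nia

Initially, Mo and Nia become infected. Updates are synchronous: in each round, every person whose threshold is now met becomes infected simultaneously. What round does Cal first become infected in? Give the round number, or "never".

Round 1 — Mo, Nia become infected (initial).
Round 2 — checking thresholds:
  Cal: 2 of 4 neighbours ≥ 2, becomes infected.
  Lee: 1 of 7 neighbours < 5, holds.
  Omar: 2 of 5 neighbours ≥ 2, becomes infected.
  Pia: 1 of 3 neighbours < 3, holds.
Round 3 — no new infections; cascade stops.

2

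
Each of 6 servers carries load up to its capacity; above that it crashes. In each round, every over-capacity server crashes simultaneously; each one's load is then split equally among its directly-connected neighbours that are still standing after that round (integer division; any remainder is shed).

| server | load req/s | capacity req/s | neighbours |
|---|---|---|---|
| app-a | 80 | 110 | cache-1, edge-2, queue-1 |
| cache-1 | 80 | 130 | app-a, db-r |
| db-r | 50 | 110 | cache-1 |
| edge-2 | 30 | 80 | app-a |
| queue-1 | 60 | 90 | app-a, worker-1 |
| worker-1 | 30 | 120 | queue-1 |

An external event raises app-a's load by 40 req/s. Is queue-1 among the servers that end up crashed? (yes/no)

yes

Round 1 — app-a at 120 > 110. app-a crashes.
  app-a sheds 120 req/s to cache-1, edge-2, queue-1: 40 each.
    cache-1: 80+40 = 120 ≤ 130
    edge-2: 30+40 = 70 ≤ 80
    queue-1: 60+40 = 100 > 90
Round 2 — queue-1 crashes.
  queue-1 sheds 100 req/s to worker-1: 100 each.
    worker-1: 30+100 = 130 > 120
Round 3 — worker-1 crashes.
  worker-1 sheds 130 req/s: no online neighbours, lost.
No further crashes.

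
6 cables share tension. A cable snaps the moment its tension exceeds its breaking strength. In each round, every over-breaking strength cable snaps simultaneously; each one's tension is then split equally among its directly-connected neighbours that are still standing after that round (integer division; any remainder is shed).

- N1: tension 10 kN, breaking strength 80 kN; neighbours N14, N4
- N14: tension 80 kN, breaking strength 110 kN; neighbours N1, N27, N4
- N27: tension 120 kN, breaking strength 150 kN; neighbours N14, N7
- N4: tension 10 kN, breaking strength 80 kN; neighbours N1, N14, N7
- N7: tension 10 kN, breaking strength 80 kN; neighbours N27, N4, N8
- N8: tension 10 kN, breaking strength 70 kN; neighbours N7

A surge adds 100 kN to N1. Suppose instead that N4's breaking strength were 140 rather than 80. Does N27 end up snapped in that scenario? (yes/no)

yes

With N4's breaking strength at 140:
Round 1 — N1 at 110 > 80. N1 snaps.
  N1 sheds 110 kN to N14, N4: 55 each.
    N14: 80+55 = 135 > 110
    N4: 10+55 = 65 ≤ 140
Round 2 — N14 snaps.
  N14 sheds 135 kN to N27, N4: 67 each (1 lost).
    N27: 120+67 = 187 > 150
    N4: 65+67 = 132 ≤ 140
Round 3 — N27 snaps.
  N27 sheds 187 kN to N7: 187 each.
    N7: 10+187 = 197 > 80
Round 4 — N7 snaps.
  N7 sheds 197 kN to N4, N8: 98 each (1 lost).
    N4: 132+98 = 230 > 140
    N8: 10+98 = 108 > 70
Round 5 — N4, N8 snap.
  N4 sheds 230 kN: no online neighbours, lost.
  N8 sheds 108 kN: no online neighbours, lost.
No further breaks.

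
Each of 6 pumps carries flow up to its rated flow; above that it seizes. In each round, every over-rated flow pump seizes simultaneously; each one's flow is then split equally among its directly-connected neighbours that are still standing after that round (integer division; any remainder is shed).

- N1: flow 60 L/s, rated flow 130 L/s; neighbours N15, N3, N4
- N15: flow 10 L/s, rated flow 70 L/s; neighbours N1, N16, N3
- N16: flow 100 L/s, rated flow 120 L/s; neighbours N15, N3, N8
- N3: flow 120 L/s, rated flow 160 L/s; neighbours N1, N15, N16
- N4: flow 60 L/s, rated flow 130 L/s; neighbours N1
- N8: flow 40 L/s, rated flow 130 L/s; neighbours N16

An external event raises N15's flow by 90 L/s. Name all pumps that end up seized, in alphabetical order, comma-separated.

Round 1 — N15 at 100 > 70. N15 seizes.
  N15 sheds 100 L/s to N1, N16, N3: 33 each (1 lost).
    N1: 60+33 = 93 ≤ 130
    N16: 100+33 = 133 > 120
    N3: 120+33 = 153 ≤ 160
Round 2 — N16 seizes.
  N16 sheds 133 L/s to N3, N8: 66 each (1 lost).
    N3: 153+66 = 219 > 160
    N8: 40+66 = 106 ≤ 130
Round 3 — N3 seizes.
  N3 sheds 219 L/s to N1: 219 each.
    N1: 93+219 = 312 > 130
Round 4 — N1 seizes.
  N1 sheds 312 L/s to N4: 312 each.
    N4: 60+312 = 372 > 130
Round 5 — N4 seizes.
  N4 sheds 372 L/s: no online neighbours, lost.
No further seizures.

N1, N15, N16, N3, N4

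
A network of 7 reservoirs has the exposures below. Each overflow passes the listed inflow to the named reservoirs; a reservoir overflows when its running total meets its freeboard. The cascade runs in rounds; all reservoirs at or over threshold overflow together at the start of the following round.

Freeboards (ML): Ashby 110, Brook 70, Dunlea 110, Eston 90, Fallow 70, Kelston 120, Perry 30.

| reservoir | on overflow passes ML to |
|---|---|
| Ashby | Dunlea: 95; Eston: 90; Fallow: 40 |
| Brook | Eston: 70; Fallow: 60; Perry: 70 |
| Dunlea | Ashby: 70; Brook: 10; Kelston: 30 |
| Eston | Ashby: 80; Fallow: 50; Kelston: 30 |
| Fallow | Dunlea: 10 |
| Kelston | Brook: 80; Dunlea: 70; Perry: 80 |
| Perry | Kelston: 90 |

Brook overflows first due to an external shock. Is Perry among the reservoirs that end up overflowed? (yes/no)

yes

Round 1 — Brook overflows (initial).
  Eston: +70 → 70 < 90
  Fallow: +60 → 60 < 70
  Perry: +70 → 70 ≥ 30
Round 2 — Perry overflows.
  Kelston: +90 → 90 < 120
No further overflows.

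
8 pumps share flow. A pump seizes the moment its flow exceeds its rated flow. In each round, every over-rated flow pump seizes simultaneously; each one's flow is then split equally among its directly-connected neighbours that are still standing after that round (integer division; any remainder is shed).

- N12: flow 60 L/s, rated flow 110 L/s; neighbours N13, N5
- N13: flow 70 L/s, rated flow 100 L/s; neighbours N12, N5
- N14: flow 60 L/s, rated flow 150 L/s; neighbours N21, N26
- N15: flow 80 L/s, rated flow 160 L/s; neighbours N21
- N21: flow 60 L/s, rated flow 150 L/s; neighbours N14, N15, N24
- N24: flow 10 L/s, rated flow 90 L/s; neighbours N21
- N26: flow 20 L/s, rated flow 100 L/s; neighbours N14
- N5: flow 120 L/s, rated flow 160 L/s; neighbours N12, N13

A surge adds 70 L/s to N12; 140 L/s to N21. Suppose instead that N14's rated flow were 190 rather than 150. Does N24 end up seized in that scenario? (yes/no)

With N14's rated flow at 190:
Round 1 — N12 at 130 > 110; N21 at 200 > 150. N12, N21 seize.
  N12 sheds 130 L/s to N13, N5: 65 each.
    N13: 70+65 = 135 > 100
    N5: 120+65 = 185 > 160
  N21 sheds 200 L/s to N14, N15, N24: 66 each (2 lost).
    N14: 60+66 = 126 ≤ 190
    N15: 80+66 = 146 ≤ 160
    N24: 10+66 = 76 ≤ 90
Round 2 — N13, N5 seize.
  N13 sheds 135 L/s: no online neighbours, lost.
  N5 sheds 185 L/s: no online neighbours, lost.
No further seizures.

no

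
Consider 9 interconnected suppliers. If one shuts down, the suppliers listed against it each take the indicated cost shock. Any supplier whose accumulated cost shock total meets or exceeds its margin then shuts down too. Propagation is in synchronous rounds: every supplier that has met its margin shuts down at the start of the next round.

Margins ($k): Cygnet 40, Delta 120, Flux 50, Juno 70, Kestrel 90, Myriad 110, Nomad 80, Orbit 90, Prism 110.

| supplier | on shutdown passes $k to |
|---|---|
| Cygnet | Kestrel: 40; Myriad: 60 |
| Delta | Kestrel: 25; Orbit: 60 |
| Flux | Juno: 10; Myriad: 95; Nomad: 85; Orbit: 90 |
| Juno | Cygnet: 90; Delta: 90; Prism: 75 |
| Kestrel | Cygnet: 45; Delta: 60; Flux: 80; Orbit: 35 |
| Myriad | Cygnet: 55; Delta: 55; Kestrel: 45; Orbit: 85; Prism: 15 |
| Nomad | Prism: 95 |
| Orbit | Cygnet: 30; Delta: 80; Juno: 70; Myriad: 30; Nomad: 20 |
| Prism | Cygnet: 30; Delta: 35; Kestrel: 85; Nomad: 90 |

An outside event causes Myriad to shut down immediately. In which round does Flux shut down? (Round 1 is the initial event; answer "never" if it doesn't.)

never

Round 1 — Myriad shuts down (initial).
  Cygnet: +55 → 55 ≥ 40
  Delta: +55 → 55 < 120
  Kestrel: +45 → 45 < 90
  Orbit: +85 → 85 < 90
  Prism: +15 → 15 < 110
Round 2 — Cygnet shuts down.
  Kestrel: +40 → 85 < 90
No further shutdowns.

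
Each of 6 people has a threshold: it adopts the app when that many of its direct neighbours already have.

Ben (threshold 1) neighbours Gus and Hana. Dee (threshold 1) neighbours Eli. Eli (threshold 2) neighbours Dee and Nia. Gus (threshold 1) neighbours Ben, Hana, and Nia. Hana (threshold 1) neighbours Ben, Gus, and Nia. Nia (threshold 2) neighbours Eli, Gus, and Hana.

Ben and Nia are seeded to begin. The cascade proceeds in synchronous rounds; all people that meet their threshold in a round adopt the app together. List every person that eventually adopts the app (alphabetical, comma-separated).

Round 1 — Ben, Nia adopt the app (initial).
Round 2 — checking thresholds:
  Eli: 1 of 2 neighbours < 2, below threshold.
  Gus: 2 of 3 neighbours ≥ 1, adopts the app.
  Hana: 2 of 3 neighbours ≥ 1, adopts the app.
Round 3 — no new adoptions; cascade stops.

Ben, Gus, Hana, Nia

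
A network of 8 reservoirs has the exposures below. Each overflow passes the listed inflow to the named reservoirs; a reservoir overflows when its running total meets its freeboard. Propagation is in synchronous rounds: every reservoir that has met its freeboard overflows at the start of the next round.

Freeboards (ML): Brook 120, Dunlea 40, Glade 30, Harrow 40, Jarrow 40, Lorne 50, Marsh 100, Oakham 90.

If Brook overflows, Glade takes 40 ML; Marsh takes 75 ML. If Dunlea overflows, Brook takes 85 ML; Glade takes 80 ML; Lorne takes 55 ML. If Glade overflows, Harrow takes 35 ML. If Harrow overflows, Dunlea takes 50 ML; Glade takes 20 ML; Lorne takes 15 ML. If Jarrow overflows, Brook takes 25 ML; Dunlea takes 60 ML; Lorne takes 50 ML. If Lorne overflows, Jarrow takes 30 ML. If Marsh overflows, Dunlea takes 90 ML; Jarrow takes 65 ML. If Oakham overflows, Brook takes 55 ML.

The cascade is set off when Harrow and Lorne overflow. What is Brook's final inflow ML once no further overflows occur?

Round 1 — Harrow, Lorne overflow (initial).
  Dunlea: +50 → 50 ≥ 40
  Glade: +20 → 20 < 30
  Jarrow: +30 → 30 < 40
Round 2 — Dunlea overflows.
  Brook: +85 → 85 < 120
  Glade: +80 → 100 ≥ 30
Round 3 — Glade overflows.
No further overflows.

85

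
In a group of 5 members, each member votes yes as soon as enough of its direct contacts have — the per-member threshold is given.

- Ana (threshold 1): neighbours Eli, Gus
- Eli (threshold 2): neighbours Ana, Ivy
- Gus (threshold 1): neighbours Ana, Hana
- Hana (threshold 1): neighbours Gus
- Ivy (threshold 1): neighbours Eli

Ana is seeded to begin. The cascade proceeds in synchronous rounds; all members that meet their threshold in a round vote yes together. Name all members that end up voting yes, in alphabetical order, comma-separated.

Ana, Gus, Hana

Round 1 — Ana votes yes (initial).
Round 2 — checking thresholds:
  Eli: 1 of 2 neighbours < 2, not yet.
  Gus: 1 of 2 neighbours ≥ 1, votes yes.
Round 3 — checking thresholds:
  Eli: 1 of 2 neighbours < 2, not yet.
  Hana: 1 of 1 neighbours ≥ 1, votes yes.
Round 4 — no new yes votes; cascade stops.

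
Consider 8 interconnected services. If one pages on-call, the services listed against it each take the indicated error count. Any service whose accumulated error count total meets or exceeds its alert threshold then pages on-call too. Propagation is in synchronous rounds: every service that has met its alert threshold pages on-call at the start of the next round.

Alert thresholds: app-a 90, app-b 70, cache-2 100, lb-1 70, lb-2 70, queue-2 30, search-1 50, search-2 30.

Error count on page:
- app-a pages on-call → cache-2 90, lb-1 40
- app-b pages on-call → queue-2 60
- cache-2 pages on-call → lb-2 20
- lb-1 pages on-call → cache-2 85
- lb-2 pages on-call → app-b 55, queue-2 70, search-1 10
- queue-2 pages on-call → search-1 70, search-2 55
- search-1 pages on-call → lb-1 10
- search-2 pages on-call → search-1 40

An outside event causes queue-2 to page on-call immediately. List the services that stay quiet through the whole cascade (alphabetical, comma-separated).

Round 1 — queue-2 pages on-call (initial).
  search-1: +70 → 70 ≥ 50
  search-2: +55 → 55 ≥ 30
Round 2 — search-1, search-2 page on-call.
  lb-1: +10 → 10 < 70
No further pages.

app-a, app-b, cache-2, lb-1, lb-2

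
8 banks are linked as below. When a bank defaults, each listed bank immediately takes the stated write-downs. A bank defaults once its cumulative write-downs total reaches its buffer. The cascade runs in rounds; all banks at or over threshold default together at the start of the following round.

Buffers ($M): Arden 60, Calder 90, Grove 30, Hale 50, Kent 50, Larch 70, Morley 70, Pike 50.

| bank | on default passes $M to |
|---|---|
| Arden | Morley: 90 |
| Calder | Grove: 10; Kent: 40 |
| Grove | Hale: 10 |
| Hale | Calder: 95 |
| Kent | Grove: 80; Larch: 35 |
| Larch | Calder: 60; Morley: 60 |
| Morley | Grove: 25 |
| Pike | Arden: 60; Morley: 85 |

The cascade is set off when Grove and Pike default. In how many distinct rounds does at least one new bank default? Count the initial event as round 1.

2

Round 1 — Grove, Pike default (initial).
  Arden: +60 → 60 ≥ 60
  Hale: +10 → 10 < 50
  Morley: +85 → 85 ≥ 70
Round 2 — Arden, Morley default.
No further defaults.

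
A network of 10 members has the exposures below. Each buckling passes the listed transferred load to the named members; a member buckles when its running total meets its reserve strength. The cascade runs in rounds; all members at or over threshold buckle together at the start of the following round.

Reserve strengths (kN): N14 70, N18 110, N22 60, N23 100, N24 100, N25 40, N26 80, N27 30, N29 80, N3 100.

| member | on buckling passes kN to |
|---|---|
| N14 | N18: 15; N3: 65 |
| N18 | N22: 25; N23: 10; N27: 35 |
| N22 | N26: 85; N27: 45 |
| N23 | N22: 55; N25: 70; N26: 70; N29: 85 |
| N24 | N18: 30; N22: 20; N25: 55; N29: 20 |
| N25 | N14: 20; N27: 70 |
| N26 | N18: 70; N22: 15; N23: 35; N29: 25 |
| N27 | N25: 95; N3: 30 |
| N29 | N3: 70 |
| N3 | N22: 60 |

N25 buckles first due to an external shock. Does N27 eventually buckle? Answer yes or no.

Round 1 — N25 buckles (initial).
  N14: +20 → 20 < 70
  N27: +70 → 70 ≥ 30
Round 2 — N27 buckles.
  N3: +30 → 30 < 100
No further bucklings.

yes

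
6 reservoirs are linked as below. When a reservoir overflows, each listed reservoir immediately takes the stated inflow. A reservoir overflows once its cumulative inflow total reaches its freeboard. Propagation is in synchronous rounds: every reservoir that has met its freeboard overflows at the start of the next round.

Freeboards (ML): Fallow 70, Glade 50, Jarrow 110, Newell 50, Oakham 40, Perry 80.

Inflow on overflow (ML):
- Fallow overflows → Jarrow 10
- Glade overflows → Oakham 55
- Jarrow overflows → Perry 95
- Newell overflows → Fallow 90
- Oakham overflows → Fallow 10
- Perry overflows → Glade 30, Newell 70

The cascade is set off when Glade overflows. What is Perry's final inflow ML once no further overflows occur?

Round 1 — Glade overflows (initial).
  Oakham: +55 → 55 ≥ 40
Round 2 — Oakham overflows.
  Fallow: +10 → 10 < 70
No further overflows.

0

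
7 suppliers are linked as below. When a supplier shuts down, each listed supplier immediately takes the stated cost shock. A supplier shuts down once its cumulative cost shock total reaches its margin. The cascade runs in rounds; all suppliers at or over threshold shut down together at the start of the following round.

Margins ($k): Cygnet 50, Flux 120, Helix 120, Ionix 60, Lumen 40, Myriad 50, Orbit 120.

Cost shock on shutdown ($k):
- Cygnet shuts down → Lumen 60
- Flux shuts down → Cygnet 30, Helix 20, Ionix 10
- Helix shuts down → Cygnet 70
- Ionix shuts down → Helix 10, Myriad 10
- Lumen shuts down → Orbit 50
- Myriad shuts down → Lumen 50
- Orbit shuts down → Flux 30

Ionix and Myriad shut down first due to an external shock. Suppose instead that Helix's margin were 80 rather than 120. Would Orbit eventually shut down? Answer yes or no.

With Helix's margin at 80:
Round 1 — Ionix, Myriad shut down (initial).
  Helix: +10 → 10 < 80
  Lumen: +50 → 50 ≥ 40
Round 2 — Lumen shuts down.
  Orbit: +50 → 50 < 120
No further shutdowns.

no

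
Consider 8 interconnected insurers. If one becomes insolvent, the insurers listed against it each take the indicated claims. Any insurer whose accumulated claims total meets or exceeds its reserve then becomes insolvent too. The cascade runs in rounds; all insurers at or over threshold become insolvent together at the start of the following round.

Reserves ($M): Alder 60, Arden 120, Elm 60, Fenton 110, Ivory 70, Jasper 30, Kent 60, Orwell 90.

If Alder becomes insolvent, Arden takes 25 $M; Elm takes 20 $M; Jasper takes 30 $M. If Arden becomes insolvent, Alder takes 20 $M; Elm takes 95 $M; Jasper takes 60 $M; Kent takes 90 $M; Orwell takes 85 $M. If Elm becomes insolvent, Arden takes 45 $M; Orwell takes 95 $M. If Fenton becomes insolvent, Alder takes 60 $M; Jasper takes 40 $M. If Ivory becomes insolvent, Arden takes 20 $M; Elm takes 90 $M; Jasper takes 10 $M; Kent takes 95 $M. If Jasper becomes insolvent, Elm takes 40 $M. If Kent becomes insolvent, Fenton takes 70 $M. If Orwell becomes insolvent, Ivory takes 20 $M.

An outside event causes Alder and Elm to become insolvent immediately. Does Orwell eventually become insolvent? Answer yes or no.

yes

Round 1 — Alder, Elm become insolvent (initial).
  Arden: +25+45 → 70 < 120
  Jasper: +30 → 30 ≥ 30
  Orwell: +95 → 95 ≥ 90
Round 2 — Jasper, Orwell become insolvent.
  Ivory: +20 → 20 < 70
No further insolvencies.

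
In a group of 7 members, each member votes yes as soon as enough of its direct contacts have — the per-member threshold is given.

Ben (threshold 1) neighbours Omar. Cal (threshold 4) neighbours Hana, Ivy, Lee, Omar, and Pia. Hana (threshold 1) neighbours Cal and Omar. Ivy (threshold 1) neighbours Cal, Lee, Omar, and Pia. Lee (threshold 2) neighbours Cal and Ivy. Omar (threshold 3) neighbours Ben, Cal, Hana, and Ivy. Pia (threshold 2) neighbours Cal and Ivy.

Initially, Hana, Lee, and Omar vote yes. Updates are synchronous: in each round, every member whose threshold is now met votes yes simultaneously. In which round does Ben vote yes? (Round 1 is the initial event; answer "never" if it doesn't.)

Round 1 — Hana, Lee, Omar vote yes (initial).
Round 2 — checking thresholds:
  Ben: 1 of 1 neighbours ≥ 1, votes yes.
  Cal: 3 of 5 neighbours < 4, holds.
  Ivy: 2 of 4 neighbours ≥ 1, votes yes.
Round 3 — checking thresholds:
  Cal: 4 of 5 neighbours ≥ 4, votes yes.
  Pia: 1 of 2 neighbours < 2, holds.
Round 4 — checking thresholds:
  Pia: 2 of 2 neighbours ≥ 2, votes yes.
Round 5 — no new yes votes; cascade stops.

2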